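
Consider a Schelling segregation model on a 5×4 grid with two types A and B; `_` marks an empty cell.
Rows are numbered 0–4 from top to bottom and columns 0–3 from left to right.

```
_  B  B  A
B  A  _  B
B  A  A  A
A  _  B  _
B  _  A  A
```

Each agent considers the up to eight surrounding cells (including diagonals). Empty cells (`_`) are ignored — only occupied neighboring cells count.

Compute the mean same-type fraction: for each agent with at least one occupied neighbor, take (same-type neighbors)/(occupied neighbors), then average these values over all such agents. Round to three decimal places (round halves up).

Row 0: (0,1)B 2/3 · (0,2)B 2/4 · (0,3)A 0/2
Row 1: (1,0)B 2/4 · (1,1)A 2/6 · (1,3)B 1/4
Row 2: (2,0)B 1/4 · (2,1)A 3/6 · (2,2)A 3/5 · (2,3)A 1/3
Row 3: (3,0)A 1/3 · (3,2)B 0/5
Row 4: (4,0)B 0/1 · (4,2)A 1/2 · (4,3)A 1/2
Sum over 15 agents: 2/3 + 2/4 + 0/2 + 2/4 + 2/6 + 1/4 + 1/4 + 3/6 + 3/5 + 1/3 + 1/3 + 0/5 + 0/1 + 1/2 + 1/2 = 79/15; mean = 79/15 ÷ 15 = 79/225 = 0.351111… → 0.351.

0.351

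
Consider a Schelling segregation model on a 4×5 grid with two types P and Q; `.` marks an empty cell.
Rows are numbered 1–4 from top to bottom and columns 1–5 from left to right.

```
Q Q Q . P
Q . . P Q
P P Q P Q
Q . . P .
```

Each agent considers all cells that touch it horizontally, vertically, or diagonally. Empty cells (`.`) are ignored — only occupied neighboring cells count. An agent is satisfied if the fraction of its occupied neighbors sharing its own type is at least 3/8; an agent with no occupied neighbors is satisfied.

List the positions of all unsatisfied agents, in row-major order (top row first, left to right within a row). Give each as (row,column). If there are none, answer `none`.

(2,4), (2,5), (3,1), (3,2), (3,3), (3,5), (4,1), (4,4)

Row 1: (1,1)Q 2/2 satisfied · (1,2)Q 3/3 satisfied · (1,3)Q 1/2 satisfied · (1,5)P 1/2 satisfied
Row 2: (2,1)Q 2/4 satisfied · (2,4)P 2/6 not · (2,5)Q 1/4 not
Row 3: (3,1)P 1/3 not · (3,2)P 1/4 not · (3,3)Q 0/4 not · (3,4)P 2/5 satisfied · (3,5)Q 1/4 not
Row 4: (4,1)Q 0/2 not · (4,4)P 1/3 not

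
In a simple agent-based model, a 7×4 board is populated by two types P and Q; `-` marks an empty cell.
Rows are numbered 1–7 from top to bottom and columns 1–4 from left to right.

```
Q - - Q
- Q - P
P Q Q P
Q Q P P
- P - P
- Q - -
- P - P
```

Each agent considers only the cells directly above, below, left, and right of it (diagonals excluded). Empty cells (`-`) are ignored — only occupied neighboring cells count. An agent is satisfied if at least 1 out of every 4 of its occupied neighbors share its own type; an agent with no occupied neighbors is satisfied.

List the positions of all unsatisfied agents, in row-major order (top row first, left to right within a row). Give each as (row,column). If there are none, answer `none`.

Row 1: (1,1)Q 0/0 ✓ · (1,4)Q 0/1 ✗
Row 2: (2,2)Q 1/1 ✓ · (2,4)P 1/2 ✓
Row 3: (3,1)P 0/2 ✗ · (3,2)Q 3/4 ✓ · (3,3)Q 1/3 ✓ · (3,4)P 2/3 ✓
Row 4: (4,1)Q 1/2 ✓ · (4,2)Q 2/4 ✓ · (4,3)P 1/3 ✓ · (4,4)P 3/3 ✓
Row 5: (5,2)P 0/2 ✗ · (5,4)P 1/1 ✓
Row 6: (6,2)Q 0/2 ✗
Row 7: (7,2)P 0/1 ✗ · (7,4)P 0/0 ✓

(1,4), (3,1), (5,2), (6,2), (7,2)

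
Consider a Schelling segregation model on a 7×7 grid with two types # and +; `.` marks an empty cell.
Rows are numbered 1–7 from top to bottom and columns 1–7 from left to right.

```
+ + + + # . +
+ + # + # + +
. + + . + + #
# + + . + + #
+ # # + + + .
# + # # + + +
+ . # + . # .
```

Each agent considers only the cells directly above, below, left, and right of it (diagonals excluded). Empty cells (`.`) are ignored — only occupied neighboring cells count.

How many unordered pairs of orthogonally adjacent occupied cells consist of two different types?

27

Scan each occupied cell's neighbors to the right and below so each pair is counted once.
Row 1: +(1,1)–+(1,2)= +(1,1)–+(2,1)= +(1,2)–+(1,3)= +(1,2)–+(2,2)= +(1,3)–+(1,4)= +(1,3)–#(2,3)≠ +(1,4)–#(1,5)≠ +(1,4)–+(2,4)= #(1,5)–#(2,5)= +(1,7)–+(2,7)=  → 2/10 unlike.
Row 2: +(2,1)–+(2,2)= +(2,2)–#(2,3)≠ +(2,2)–+(3,2)= #(2,3)–+(2,4)≠ #(2,3)–+(3,3)≠ +(2,4)–#(2,5)≠ #(2,5)–+(2,6)≠ #(2,5)–+(3,5)≠ +(2,6)–+(2,7)= +(2,6)–+(3,6)= +(2,7)–#(3,7)≠  → 7/11 unlike.
Row 3: +(3,2)–+(3,3)= +(3,2)–+(4,2)= +(3,3)–+(4,3)= +(3,5)–+(3,6)= +(3,5)–+(4,5)= +(3,6)–#(3,7)≠ +(3,6)–+(4,6)= #(3,7)–#(4,7)=  → 1/8 unlike.
Row 4: #(4,1)–+(4,2)≠ #(4,1)–+(5,1)≠ +(4,2)–+(4,3)= +(4,2)–#(5,2)≠ +(4,3)–#(5,3)≠ +(4,5)–+(4,6)= +(4,5)–+(5,5)= +(4,6)–#(4,7)≠ +(4,6)–+(5,6)=  → 5/9 unlike.
Row 5: +(5,1)–#(5,2)≠ +(5,1)–#(6,1)≠ #(5,2)–#(5,3)= #(5,2)–+(6,2)≠ #(5,3)–+(5,4)≠ #(5,3)–#(6,3)= +(5,4)–+(5,5)= +(5,4)–#(6,4)≠ +(5,5)–+(5,6)= +(5,5)–+(6,5)= +(5,6)–+(6,6)=  → 5/11 unlike.
Row 6: #(6,1)–+(6,2)≠ #(6,1)–+(7,1)≠ +(6,2)–#(6,3)≠ #(6,3)–#(6,4)= #(6,3)–#(7,3)= #(6,4)–+(6,5)≠ #(6,4)–+(7,4)≠ +(6,5)–+(6,6)= +(6,6)–+(6,7)= +(6,6)–#(7,6)≠  → 6/10 unlike.
Row 7: #(7,3)–+(7,4)≠  → 1/1 unlike.
Total adjacent occupied pairs: 60; unlike-type pairs: 27.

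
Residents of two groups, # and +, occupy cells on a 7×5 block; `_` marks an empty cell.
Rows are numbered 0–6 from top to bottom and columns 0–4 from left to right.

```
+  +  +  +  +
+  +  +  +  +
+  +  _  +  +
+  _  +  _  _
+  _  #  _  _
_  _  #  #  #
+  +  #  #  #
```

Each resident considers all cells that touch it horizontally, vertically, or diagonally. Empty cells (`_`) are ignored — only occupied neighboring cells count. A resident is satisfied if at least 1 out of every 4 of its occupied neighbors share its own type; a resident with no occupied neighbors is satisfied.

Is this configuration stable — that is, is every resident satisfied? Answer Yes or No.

Yes

(0,0)+ 3/3 ok
(0,1)+ 5/5 ok
(0,2)+ 5/5 ok
(0,3)+ 5/5 ok
(0,4)+ 3/3 ok
(1,0)+ 5/5 ok
(1,1)+ 7/7 ok
(1,2)+ 7/7 ok
(1,3)+ 7/7 ok
(1,4)+ 5/5 ok
(2,0)+ 4/4 ok
(2,1)+ 6/6 ok
(2,3)+ 5/5 ok
(2,4)+ 3/3 ok
(3,0)+ 3/3 ok
(3,2)+ 2/3 ok
(4,0)+ 1/1 ok
(4,2)# 2/3 ok
(5,2)# 4/5 ok
(5,3)# 6/6 ok
(5,4)# 3/3 ok
(6,0)+ 1/1 ok
(6,1)+ 1/3 ok
(6,2)# 3/4 ok
(6,3)# 5/5 ok
(6,4)# 3/3 ok
All meet the threshold, so the configuration is stable.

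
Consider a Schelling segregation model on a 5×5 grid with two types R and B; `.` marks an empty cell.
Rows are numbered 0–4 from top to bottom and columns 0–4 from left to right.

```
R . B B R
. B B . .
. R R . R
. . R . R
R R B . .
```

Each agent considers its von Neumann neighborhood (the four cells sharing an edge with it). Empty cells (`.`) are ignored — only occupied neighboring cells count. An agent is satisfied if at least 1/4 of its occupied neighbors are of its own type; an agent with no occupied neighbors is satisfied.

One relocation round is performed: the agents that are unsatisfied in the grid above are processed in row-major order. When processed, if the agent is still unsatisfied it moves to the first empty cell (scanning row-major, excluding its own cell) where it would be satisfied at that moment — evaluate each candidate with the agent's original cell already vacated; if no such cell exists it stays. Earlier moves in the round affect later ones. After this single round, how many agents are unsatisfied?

0

Initially unsatisfied (in order): (0,4), (4,2).
  (0,4) → (0,1).
  (4,2) → (0,4).
Resulting grid:
R R B B B
. B B . .
. R R . R
. . R . R
R R . . .
All satisfied now.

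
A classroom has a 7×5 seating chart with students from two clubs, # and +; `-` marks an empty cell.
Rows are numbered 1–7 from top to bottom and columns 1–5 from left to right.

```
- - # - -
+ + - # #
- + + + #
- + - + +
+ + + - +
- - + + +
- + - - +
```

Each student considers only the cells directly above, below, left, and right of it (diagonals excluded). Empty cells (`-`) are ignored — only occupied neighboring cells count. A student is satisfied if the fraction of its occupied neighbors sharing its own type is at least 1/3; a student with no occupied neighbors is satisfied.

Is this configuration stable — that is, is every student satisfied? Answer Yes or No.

Row 1: (1,3)# 0/0 ok
Row 2: (2,1)+ 1/1 ok · (2,2)+ 2/2 ok · (2,4)# 1/2 ok · (2,5)# 2/2 ok
Row 3: (3,2)+ 3/3 ok · (3,3)+ 2/2 ok · (3,4)+ 2/4 ok · (3,5)# 1/3 ok
Row 4: (4,2)+ 2/2 ok · (4,4)+ 2/2 ok · (4,5)+ 2/3 ok
Row 5: (5,1)+ 1/1 ok · (5,2)+ 3/3 ok · (5,3)+ 2/2 ok · (5,5)+ 2/2 ok
Row 6: (6,3)+ 2/2 ok · (6,4)+ 2/2 ok · (6,5)+ 3/3 ok
Row 7: (7,2)+ 0/0 ok · (7,5)+ 1/1 ok
All meet the threshold, so the configuration is stable.

Yes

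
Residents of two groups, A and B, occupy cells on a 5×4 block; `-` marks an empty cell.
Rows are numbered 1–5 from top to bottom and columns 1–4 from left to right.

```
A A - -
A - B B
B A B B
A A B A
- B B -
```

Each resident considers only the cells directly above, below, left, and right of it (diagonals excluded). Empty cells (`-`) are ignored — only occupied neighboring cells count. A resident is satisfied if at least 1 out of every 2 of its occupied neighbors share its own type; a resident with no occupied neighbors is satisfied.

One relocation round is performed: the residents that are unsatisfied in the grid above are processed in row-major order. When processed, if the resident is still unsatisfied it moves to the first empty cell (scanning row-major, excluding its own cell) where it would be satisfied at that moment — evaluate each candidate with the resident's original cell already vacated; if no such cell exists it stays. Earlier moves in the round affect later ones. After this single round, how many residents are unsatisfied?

Initially unsatisfied (in order): (3,1), (3,2), (4,4).
  (3,1) → (1,3).
  (3,2): now satisfied by earlier moves; stays.
  (4,4) → (2,2).
Resulting grid:
A A B -
A A B B
- A B B
A A B -
- B B -
All satisfied now.

0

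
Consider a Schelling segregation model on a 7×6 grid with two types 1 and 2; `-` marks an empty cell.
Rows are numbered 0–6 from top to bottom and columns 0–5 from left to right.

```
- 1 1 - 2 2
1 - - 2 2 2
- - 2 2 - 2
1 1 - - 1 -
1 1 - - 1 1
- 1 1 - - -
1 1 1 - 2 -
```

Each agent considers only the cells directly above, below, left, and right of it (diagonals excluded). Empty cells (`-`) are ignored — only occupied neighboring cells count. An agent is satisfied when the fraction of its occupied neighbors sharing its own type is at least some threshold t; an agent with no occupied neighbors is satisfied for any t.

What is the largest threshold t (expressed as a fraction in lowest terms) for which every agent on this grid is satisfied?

1/1

Row 0: (0,1)1 1/1 · (0,2)1 1/1 · (0,4)2 2/2 · (0,5)2 2/2
Row 1: (1,0)1 — no occupied neighbors · (1,3)2 2/2 · (1,4)2 3/3 · (1,5)2 3/3
Row 2: (2,2)2 1/1 · (2,3)2 2/2 · (2,5)2 1/1
Row 3: (3,0)1 2/2 · (3,1)1 2/2 · (3,4)1 1/1
Row 4: (4,0)1 2/2 · (4,1)1 3/3 · (4,4)1 2/2 · (4,5)1 1/1
Row 5: (5,1)1 3/3 · (5,2)1 2/2
Row 6: (6,0)1 1/1 · (6,1)1 3/3 · (6,2)1 2/2 · (6,4)2 — no occupied neighbors
The smallest same-type fraction is 1/1 at (0,1), which reduces to 1/1. Any threshold above that leaves this agent unsatisfied.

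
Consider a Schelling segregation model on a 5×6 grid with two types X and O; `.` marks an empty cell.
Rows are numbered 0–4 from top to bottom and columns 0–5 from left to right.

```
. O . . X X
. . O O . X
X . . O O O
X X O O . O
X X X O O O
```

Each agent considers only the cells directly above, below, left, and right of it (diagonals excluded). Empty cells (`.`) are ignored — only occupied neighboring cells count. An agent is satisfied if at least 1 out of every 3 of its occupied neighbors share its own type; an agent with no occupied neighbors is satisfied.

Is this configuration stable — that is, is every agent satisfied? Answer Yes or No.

Yes

(0,1)O 0/0 satisfied
(0,4)X 1/1 satisfied
(0,5)X 2/2 satisfied
(1,2)O 1/1 satisfied
(1,3)O 2/2 satisfied
(1,5)X 1/2 satisfied
(2,0)X 1/1 satisfied
(2,3)O 3/3 satisfied
(2,4)O 2/2 satisfied
(2,5)O 2/3 satisfied
(3,0)X 3/3 satisfied
(3,1)X 2/3 satisfied
(3,2)O 1/3 satisfied
(3,3)O 3/3 satisfied
(3,5)O 2/2 satisfied
(4,0)X 2/2 satisfied
(4,1)X 3/3 satisfied
(4,2)X 1/3 satisfied
(4,3)O 2/3 satisfied
(4,4)O 2/2 satisfied
(4,5)O 2/2 satisfied
All meet the threshold, so the configuration is stable.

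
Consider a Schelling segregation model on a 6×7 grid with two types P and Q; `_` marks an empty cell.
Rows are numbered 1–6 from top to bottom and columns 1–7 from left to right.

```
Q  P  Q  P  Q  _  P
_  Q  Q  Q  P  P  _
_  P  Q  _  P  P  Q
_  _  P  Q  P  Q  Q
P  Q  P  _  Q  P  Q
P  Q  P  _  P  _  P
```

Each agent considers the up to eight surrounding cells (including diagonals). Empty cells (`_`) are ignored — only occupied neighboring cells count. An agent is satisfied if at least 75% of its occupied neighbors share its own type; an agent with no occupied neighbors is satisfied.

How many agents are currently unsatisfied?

31

(1,1)Q 1/2 ✗
(1,2)P 0/4 ✗
(1,3)Q 3/5 ✗
(1,4)P 1/5 ✗
(1,5)Q 1/4 ✗
(1,7)P 1/1 ✓
(2,2)Q 4/6 ✗
(2,3)Q 4/7 ✗
(2,4)Q 4/7 ✗
(2,5)P 4/6 ✗
(2,6)P 4/6 ✗
(3,2)P 1/4 ✗
(3,3)Q 4/6 ✗
(3,5)P 4/7 ✗
(3,6)P 4/7 ✗
(3,7)Q 2/4 ✗
(4,3)P 2/5 ✗
(4,4)Q 2/6 ✗
(4,5)P 3/6 ✗
(4,6)Q 4/8 ✗
(4,7)Q 3/5 ✗
(5,1)P 1/3 ✗
(5,2)Q 1/6 ✗
(5,3)P 2/5 ✗
(5,5)Q 2/5 ✗
(5,6)P 3/7 ✗
(5,7)Q 2/4 ✗
(6,1)P 1/3 ✗
(6,2)Q 1/5 ✗
(6,3)P 1/3 ✗
(6,5)P 1/2 ✗
(6,7)P 1/2 ✗
Unsatisfied: (1,1), (1,2), (1,3), (1,4), (1,5), (2,2), (2,3), (2,4), (2,5), (2,6), (3,2), (3,3), (3,5), (3,6), (3,7), (4,3), (4,4), (4,5), (4,6), (4,7), (5,1), (5,2), (5,3), (5,5), (5,6), (5,7), (6,1), (6,2), (6,3), (6,5), (6,7) — 31 in total.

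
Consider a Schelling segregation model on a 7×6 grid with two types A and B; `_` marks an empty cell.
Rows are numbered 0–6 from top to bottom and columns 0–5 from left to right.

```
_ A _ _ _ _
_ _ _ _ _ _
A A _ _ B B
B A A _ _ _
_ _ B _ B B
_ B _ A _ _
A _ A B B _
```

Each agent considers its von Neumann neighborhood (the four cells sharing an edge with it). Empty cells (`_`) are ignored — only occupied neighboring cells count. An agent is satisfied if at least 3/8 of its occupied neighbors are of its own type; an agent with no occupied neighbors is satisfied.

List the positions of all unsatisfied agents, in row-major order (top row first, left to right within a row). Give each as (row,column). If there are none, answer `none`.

(3,0), (4,2), (5,3), (6,2), (6,3)

Row 0: (0,1)A 0/0 ok
Row 2: (2,0)A 1/2 ok · (2,1)A 2/2 ok · (2,4)B 1/1 ok · (2,5)B 1/1 ok
Row 3: (3,0)B 0/2 unhappy · (3,1)A 2/3 ok · (3,2)A 1/2 ok
Row 4: (4,2)B 0/1 unhappy · (4,4)B 1/1 ok · (4,5)B 1/1 ok
Row 5: (5,1)B 0/0 ok · (5,3)A 0/1 unhappy
Row 6: (6,0)A 0/0 ok · (6,2)A 0/1 unhappy · (6,3)B 1/3 unhappy · (6,4)B 1/1 ok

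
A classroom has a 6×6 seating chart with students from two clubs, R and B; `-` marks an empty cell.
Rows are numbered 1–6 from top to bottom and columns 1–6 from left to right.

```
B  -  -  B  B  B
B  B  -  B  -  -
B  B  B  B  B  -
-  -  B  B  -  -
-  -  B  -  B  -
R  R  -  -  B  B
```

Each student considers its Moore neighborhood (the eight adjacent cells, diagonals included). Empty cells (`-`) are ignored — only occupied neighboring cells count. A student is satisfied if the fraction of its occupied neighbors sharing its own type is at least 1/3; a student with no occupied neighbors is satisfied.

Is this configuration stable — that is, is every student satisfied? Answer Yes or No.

Yes

(1,1)B 2/2 satisfied
(1,4)B 2/2 satisfied
(1,5)B 3/3 satisfied
(1,6)B 1/1 satisfied
(2,1)B 4/4 satisfied
(2,2)B 5/5 satisfied
(2,4)B 5/5 satisfied
(3,1)B 3/3 satisfied
(3,2)B 5/5 satisfied
(3,3)B 6/6 satisfied
(3,4)B 5/5 satisfied
(3,5)B 3/3 satisfied
(4,3)B 5/5 satisfied
(4,4)B 6/6 satisfied
(5,3)B 2/3 satisfied
(5,5)B 3/3 satisfied
(6,1)R 1/1 satisfied
(6,2)R 1/2 satisfied
(6,5)B 2/2 satisfied
(6,6)B 2/2 satisfied
All meet the threshold, so the configuration is stable.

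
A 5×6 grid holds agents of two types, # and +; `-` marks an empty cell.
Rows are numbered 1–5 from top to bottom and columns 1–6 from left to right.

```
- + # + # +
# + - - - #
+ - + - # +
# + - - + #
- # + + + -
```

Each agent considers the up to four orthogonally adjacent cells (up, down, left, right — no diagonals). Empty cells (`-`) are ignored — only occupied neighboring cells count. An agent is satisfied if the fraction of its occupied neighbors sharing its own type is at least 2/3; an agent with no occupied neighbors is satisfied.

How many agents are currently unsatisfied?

17

Row 1: (1,2)+ 1/2 ✗ · (1,3)# 0/2 ✗ · (1,4)+ 0/2 ✗ · (1,5)# 0/2 ✗ · (1,6)+ 0/2 ✗
Row 2: (2,1)# 0/2 ✗ · (2,2)+ 1/2 ✗ · (2,6)# 0/2 ✗
Row 3: (3,1)+ 0/2 ✗ · (3,3)+ 0/0 ✓ · (3,5)# 0/2 ✗ · (3,6)+ 0/3 ✗
Row 4: (4,1)# 0/2 ✗ · (4,2)+ 0/2 ✗ · (4,5)+ 1/3 ✗ · (4,6)# 0/2 ✗
Row 5: (5,2)# 0/2 ✗ · (5,3)+ 1/2 ✗ · (5,4)+ 2/2 ✓ · (5,5)+ 2/2 ✓
Unsatisfied: (1,2), (1,3), (1,4), (1,5), (1,6), (2,1), (2,2), (2,6), (3,1), (3,5), (3,6), (4,1), (4,2), (4,5), (4,6), (5,2), (5,3) — 17 in total.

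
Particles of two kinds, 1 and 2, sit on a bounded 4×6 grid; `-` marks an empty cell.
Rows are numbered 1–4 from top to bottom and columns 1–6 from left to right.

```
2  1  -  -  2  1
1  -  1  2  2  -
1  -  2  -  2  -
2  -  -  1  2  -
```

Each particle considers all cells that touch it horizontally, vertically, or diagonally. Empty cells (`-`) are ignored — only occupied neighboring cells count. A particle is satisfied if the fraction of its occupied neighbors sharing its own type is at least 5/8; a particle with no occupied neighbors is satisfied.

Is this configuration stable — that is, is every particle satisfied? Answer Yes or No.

Row 1: (1,1)2 0/2 unhappy · (1,2)1 2/3 ok · (1,5)2 2/3 ok · (1,6)1 0/2 unhappy
Row 2: (2,1)1 2/3 ok · (2,3)1 1/3 unhappy · (2,4)2 4/5 ok · (2,5)2 3/4 ok
Row 3: (3,1)1 1/2 unhappy · (3,3)2 1/3 unhappy · (3,5)2 3/4 ok
Row 4: (4,1)2 0/1 unhappy · (4,4)1 0/3 unhappy · (4,5)2 1/2 unhappy
For instance (1,1) has only 0/2 same-type neighbors, below 5/8.

No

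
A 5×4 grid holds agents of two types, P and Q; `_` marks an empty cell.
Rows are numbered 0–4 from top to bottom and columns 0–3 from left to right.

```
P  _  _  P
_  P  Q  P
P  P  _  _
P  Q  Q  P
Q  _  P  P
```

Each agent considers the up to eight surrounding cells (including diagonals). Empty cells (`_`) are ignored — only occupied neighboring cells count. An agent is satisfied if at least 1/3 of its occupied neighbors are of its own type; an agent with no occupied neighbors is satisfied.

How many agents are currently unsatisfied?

(0,0)P 1/1 satisfied
(0,3)P 1/2 satisfied
(1,1)P 3/4 satisfied
(1,2)Q 0/4 not
(1,3)P 1/2 satisfied
(2,0)P 3/4 satisfied
(2,1)P 3/6 satisfied
(3,0)P 2/4 satisfied
(3,1)Q 2/6 satisfied
(3,2)Q 1/5 not
(3,3)P 2/3 satisfied
(4,0)Q 1/2 satisfied
(4,2)P 2/4 satisfied
(4,3)P 2/3 satisfied
Unsatisfied: (1,2), (3,2) — 2 in total.

2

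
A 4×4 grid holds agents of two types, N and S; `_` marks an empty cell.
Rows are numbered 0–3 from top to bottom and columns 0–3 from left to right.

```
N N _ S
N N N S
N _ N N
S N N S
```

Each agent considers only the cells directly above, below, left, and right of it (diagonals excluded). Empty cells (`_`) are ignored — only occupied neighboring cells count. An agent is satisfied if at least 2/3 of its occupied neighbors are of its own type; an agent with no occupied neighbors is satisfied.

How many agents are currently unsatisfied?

Row 0: (0,0)N 2/2 satisfied · (0,1)N 2/2 satisfied · (0,3)S 1/1 satisfied
Row 1: (1,0)N 3/3 satisfied · (1,1)N 3/3 satisfied · (1,2)N 2/3 satisfied · (1,3)S 1/3 not
Row 2: (2,0)N 1/2 not · (2,2)N 3/3 satisfied · (2,3)N 1/3 not
Row 3: (3,0)S 0/2 not · (3,1)N 1/2 not · (3,2)N 2/3 satisfied · (3,3)S 0/2 not
Unsatisfied: (1,3), (2,0), (2,3), (3,0), (3,1), (3,3) — 6 in total.

6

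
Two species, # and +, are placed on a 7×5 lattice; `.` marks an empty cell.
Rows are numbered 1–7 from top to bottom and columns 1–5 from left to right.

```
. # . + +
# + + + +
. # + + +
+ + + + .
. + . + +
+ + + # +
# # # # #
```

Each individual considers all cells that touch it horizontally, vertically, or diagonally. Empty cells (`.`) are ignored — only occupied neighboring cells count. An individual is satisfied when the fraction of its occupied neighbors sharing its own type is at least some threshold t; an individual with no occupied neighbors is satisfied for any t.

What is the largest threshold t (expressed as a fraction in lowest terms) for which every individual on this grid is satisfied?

(1,2)# 1/3
(1,4)+ 4/4
(1,5)+ 3/3
(2,1)# 2/3
(2,2)+ 2/5
(2,3)+ 5/7
(2,4)+ 7/7
(2,5)+ 5/5
(3,2)# 1/7
(3,3)+ 7/8
(3,4)+ 7/7
(3,5)+ 4/4
(4,1)+ 2/3
(4,2)+ 4/5
(4,3)+ 6/7
(4,4)+ 6/6
(5,2)+ 6/6
(5,4)+ 5/6
(5,5)+ 3/4
(6,1)+ 2/4
(6,2)+ 3/6
(6,3)+ 3/7
(6,4)# 3/7
(6,5)+ 2/5
(7,1)# 1/3
(7,2)# 2/5
(7,3)# 3/5
(7,4)# 3/5
(7,5)# 2/3
The smallest same-type fraction is 1/7 at (3,2), which reduces to 1/7. Any threshold above that leaves this individual unsatisfied.

1/7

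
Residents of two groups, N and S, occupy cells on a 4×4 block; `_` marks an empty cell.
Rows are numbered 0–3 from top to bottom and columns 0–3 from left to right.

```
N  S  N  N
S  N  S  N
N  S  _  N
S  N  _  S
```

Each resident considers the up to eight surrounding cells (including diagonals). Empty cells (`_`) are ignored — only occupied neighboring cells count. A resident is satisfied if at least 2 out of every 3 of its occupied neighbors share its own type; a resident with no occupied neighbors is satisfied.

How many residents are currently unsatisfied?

Row 0: (0,0)N 1/3 unhappy · (0,1)S 2/5 unhappy · (0,2)N 3/5 unhappy · (0,3)N 2/3 ok
Row 1: (1,0)S 2/5 unhappy · (1,1)N 3/7 unhappy · (1,2)S 2/7 unhappy · (1,3)N 3/4 ok
Row 2: (2,0)N 2/5 unhappy · (2,1)S 3/6 unhappy · (2,3)N 1/3 unhappy
Row 3: (3,0)S 1/3 unhappy · (3,1)N 1/3 unhappy · (3,3)S 0/1 unhappy
Unsatisfied: (0,0), (0,1), (0,2), (1,0), (1,1), (1,2), (2,0), (2,1), (2,3), (3,0), (3,1), (3,3) — 12 in total.

12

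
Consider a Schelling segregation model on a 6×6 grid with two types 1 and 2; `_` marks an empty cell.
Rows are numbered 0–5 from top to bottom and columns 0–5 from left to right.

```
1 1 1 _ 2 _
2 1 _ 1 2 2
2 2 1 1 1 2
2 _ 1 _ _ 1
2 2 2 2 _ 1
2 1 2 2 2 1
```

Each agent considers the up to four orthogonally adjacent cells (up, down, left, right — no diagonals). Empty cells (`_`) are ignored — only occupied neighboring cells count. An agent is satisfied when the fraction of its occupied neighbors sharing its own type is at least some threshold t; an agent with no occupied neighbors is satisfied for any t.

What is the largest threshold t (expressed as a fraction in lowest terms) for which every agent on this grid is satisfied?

Row 0: (0,0)1 1/2 · (0,1)1 3/3 · (0,2)1 1/1 · (0,4)2 1/1
Row 1: (1,0)2 1/3 · (1,1)1 1/3 · (1,3)1 1/2 · (1,4)2 2/4 · (1,5)2 2/2
Row 2: (2,0)2 3/3 · (2,1)2 1/3 · (2,2)1 2/3 · (2,3)1 3/3 · (2,4)1 1/3 · (2,5)2 1/3
Row 3: (3,0)2 2/2 · (3,2)1 1/2 · (3,5)1 1/2
Row 4: (4,0)2 3/3 · (4,1)2 2/3 · (4,2)2 3/4 · (4,3)2 2/2 · (4,5)1 2/2
Row 5: (5,0)2 1/2 · (5,1)1 0/3 · (5,2)2 2/3 · (5,3)2 3/3 · (5,4)2 1/2 · (5,5)1 1/2
The smallest same-type fraction is 0/3 at (5,1), which reduces to 0/1. Any threshold above that leaves this agent unsatisfied.

0/1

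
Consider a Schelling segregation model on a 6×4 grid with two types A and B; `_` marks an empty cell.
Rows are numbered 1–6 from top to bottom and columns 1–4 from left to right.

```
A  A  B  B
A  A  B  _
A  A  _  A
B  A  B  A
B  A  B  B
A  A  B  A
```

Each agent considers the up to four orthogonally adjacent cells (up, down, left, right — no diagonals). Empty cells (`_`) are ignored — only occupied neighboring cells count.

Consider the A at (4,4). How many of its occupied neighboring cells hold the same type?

Occupied neighbors of (4,4): (3,4)=A, (5,4)=B, (4,3)=B.
Same type (A): 1 of 3.

1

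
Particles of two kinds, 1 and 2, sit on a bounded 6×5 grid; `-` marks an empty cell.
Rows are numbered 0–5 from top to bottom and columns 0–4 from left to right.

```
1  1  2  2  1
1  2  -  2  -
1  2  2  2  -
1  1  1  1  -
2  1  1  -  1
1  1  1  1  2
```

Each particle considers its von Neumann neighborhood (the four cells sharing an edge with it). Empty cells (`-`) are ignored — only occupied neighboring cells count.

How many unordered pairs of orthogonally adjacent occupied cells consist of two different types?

Scan each occupied cell's neighbors to the right and below so each pair is counted once.
From row 0: 3 unlike of 7 pairs (running 3/7).
From row 1: 1 unlike of 4 pairs (running 4/11).
From row 2: 4 unlike of 7 pairs (running 8/18).
From row 3: 1 unlike of 6 pairs (running 9/24).
From row 4: 3 unlike of 6 pairs (running 12/30).
From row 5: 1 unlike of 4 pairs (running 13/34).
Total adjacent occupied pairs: 34; unlike-type pairs: 13.

13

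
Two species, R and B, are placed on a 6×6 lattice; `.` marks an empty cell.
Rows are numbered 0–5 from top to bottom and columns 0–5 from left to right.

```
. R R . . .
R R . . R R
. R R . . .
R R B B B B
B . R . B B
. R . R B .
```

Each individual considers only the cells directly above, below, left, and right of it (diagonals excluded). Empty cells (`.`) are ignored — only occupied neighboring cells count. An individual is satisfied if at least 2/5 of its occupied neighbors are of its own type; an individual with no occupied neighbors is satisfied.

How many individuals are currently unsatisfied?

Row 0: (0,1)R 2/2 ok · (0,2)R 1/1 ok
Row 1: (1,0)R 1/1 ok · (1,1)R 3/3 ok · (1,4)R 1/1 ok · (1,5)R 1/1 ok
Row 2: (2,1)R 3/3 ok · (2,2)R 1/2 ok
Row 3: (3,0)R 1/2 ok · (3,1)R 2/3 ok · (3,2)B 1/4 unhappy · (3,3)B 2/2 ok · (3,4)B 3/3 ok · (3,5)B 2/2 ok
Row 4: (4,0)B 0/1 unhappy · (4,2)R 0/1 unhappy · (4,4)B 3/3 ok · (4,5)B 2/2 ok
Row 5: (5,1)R 0/0 ok · (5,3)R 0/1 unhappy · (5,4)B 1/2 ok
Unsatisfied: (3,2), (4,0), (4,2), (5,3) — 4 in total.

4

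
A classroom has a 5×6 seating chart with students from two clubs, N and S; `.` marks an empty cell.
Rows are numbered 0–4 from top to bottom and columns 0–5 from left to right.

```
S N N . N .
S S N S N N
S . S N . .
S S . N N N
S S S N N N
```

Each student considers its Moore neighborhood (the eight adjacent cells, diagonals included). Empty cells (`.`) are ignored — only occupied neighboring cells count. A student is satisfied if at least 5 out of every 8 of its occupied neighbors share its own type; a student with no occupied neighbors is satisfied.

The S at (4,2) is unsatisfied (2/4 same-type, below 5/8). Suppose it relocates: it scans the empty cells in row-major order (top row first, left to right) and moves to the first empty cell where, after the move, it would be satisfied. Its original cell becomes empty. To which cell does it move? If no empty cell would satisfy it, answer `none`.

Vacating (4,2). Empty cells in order:
  (0,3): 1/5 same-type → still unsatisfied.
  (0,5): 0/3 same-type → still unsatisfied.
  (2,1): 6/7 same-type → satisfied — stop here.

(2,1)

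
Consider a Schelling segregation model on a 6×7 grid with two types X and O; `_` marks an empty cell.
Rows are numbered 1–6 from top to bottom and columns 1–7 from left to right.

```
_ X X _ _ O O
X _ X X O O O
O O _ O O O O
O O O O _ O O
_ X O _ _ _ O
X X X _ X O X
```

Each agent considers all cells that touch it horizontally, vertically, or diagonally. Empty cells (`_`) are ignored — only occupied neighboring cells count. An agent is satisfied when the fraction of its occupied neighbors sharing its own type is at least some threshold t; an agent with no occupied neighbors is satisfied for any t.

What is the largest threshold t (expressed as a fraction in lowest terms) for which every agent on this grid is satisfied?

Row 1: (1,2)X 3/3 · (1,3)X 3/3 · (1,6)O 4/4 · (1,7)O 3/3
Row 2: (2,1)X 1/3 · (2,3)X 3/5 · (2,4)X 2/5 · (2,5)O 5/6 · (2,6)O 7/7 · (2,7)O 5/5
Row 3: (3,1)O 3/4 · (3,2)O 4/6 · (3,4)O 4/6 · (3,5)O 6/7 · (3,6)O 7/7 · (3,7)O 5/5
Row 4: (4,1)O 3/4 · (4,2)O 5/6 · (4,3)O 5/6 · (4,4)O 4/4 · (4,6)O 5/5 · (4,7)O 4/4
Row 5: (5,2)X 3/7 · (5,3)O 3/6 · (5,7)O 3/4
Row 6: (6,1)X 2/2 · (6,2)X 3/4 · (6,3)X 2/3 · (6,5)X 0/1 · (6,6)O 1/3 · (6,7)X 0/2
The smallest same-type fraction is 0/1 at (6,5), which reduces to 0/1. Any threshold above that leaves this agent unsatisfied.

0/1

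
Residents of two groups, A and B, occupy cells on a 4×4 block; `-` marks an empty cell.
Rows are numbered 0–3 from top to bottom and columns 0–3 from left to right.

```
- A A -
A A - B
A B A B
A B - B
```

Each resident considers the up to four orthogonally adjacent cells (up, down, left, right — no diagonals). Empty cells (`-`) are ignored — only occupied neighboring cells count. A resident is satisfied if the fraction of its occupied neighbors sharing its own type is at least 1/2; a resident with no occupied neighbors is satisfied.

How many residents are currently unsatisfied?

Row 0: (0,1)A 2/2 ok · (0,2)A 1/1 ok
Row 1: (1,0)A 2/2 ok · (1,1)A 2/3 ok · (1,3)B 1/1 ok
Row 2: (2,0)A 2/3 ok · (2,1)B 1/4 unhappy · (2,2)A 0/2 unhappy · (2,3)B 2/3 ok
Row 3: (3,0)A 1/2 ok · (3,1)B 1/2 ok · (3,3)B 1/1 ok
Unsatisfied: (2,1), (2,2) — 2 in total.

2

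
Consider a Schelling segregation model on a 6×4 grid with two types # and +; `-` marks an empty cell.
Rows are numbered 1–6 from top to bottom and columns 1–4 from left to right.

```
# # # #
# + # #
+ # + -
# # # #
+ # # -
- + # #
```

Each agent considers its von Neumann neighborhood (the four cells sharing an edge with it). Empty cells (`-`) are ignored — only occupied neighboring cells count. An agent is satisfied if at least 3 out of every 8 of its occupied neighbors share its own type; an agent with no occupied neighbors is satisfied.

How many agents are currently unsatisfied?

(1,1)# 2/2 satisfied
(1,2)# 2/3 satisfied
(1,3)# 3/3 satisfied
(1,4)# 2/2 satisfied
(2,1)# 1/3 not
(2,2)+ 0/4 not
(2,3)# 2/4 satisfied
(2,4)# 2/2 satisfied
(3,1)+ 0/3 not
(3,2)# 1/4 not
(3,3)+ 0/3 not
(4,1)# 1/3 not
(4,2)# 4/4 satisfied
(4,3)# 3/4 satisfied
(4,4)# 1/1 satisfied
(5,1)+ 0/2 not
(5,2)# 2/4 satisfied
(5,3)# 3/3 satisfied
(6,2)+ 0/2 not
(6,3)# 2/3 satisfied
(6,4)# 1/1 satisfied
Unsatisfied: (2,1), (2,2), (3,1), (3,2), (3,3), (4,1), (5,1), (6,2) — 8 in total.

8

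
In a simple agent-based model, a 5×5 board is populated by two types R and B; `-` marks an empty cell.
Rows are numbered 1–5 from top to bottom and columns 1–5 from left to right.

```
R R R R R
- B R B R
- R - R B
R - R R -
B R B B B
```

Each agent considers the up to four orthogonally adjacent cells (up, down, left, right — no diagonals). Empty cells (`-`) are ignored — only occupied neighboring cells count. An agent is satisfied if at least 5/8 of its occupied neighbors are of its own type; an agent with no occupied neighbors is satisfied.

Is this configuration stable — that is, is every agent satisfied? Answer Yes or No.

No

(1,1)R 1/1 ok
(1,2)R 2/3 ok
(1,3)R 3/3 ok
(1,4)R 2/3 ok
(1,5)R 2/2 ok
(2,2)B 0/3 unhappy
(2,3)R 1/3 unhappy
(2,4)B 0/4 unhappy
(2,5)R 1/3 unhappy
(3,2)R 0/1 unhappy
(3,4)R 1/3 unhappy
(3,5)B 0/2 unhappy
(4,1)R 0/1 unhappy
(4,3)R 1/2 unhappy
(4,4)R 2/3 ok
(5,1)B 0/2 unhappy
(5,2)R 0/2 unhappy
(5,3)B 1/3 unhappy
(5,4)B 2/3 ok
(5,5)B 1/1 ok
For instance (2,2) has only 0/3 same-type neighbors, below 5/8.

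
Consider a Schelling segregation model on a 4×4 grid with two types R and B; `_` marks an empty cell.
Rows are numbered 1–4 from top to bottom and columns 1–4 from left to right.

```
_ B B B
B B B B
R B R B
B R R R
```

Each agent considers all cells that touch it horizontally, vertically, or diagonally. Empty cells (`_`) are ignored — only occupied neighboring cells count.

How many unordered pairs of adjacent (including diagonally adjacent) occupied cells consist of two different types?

14

Scan each occupied cell's neighbors to the right and below (and the two forward diagonals) so each pair is counted once.
Row 1: B(1,2)–B(1,3)= B(1,2)–B(2,2)= B(1,2)–B(2,3)= B(1,2)–B(2,1)= B(1,3)–B(1,4)= B(1,3)–B(2,3)= B(1,3)–B(2,4)= B(1,3)–B(2,2)= B(1,4)–B(2,4)= B(1,4)–B(2,3)=  → 0/10 unlike.
Row 2: B(2,1)–B(2,2)= B(2,1)–R(3,1)≠ B(2,1)–B(3,2)= B(2,2)–B(2,3)= B(2,2)–B(3,2)= B(2,2)–R(3,3)≠ B(2,2)–R(3,1)≠ B(2,3)–B(2,4)= B(2,3)–R(3,3)≠ B(2,3)–B(3,4)= B(2,3)–B(3,2)= B(2,4)–B(3,4)= B(2,4)–R(3,3)≠  → 5/13 unlike.
Row 3: R(3,1)–B(3,2)≠ R(3,1)–B(4,1)≠ R(3,1)–R(4,2)= B(3,2)–R(3,3)≠ B(3,2)–R(4,2)≠ B(3,2)–R(4,3)≠ B(3,2)–B(4,1)= R(3,3)–B(3,4)≠ R(3,3)–R(4,3)= R(3,3)–R(4,4)= R(3,3)–R(4,2)= B(3,4)–R(4,4)≠ B(3,4)–R(4,3)≠  → 8/13 unlike.
Row 4: B(4,1)–R(4,2)≠ R(4,2)–R(4,3)= R(4,3)–R(4,4)=  → 1/3 unlike.
Total adjacent occupied pairs: 39; unlike-type pairs: 14.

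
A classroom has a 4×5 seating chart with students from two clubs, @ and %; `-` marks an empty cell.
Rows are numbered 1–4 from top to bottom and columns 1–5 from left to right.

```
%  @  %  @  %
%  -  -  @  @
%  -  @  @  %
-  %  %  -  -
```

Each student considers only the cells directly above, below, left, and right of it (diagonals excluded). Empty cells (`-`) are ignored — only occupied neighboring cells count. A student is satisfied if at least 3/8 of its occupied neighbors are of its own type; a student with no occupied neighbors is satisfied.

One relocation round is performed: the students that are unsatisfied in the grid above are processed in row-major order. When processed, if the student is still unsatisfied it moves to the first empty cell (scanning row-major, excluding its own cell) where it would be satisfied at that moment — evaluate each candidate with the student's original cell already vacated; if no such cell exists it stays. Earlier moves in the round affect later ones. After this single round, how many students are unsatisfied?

0

Initially unsatisfied (in order): (1,2), (1,3), (1,4), (1,5), (2,5), (3,5).
  (1,2) → (2,3).
  (1,3) → (1,2).
  (1,4): now satisfied by earlier moves; stays.
  (1,5) → (2,2).
  (2,5): now satisfied by earlier moves; stays.
  (3,5) → (3,2).
Resulting grid:
% % - @ -
% % @ @ @
% % @ @ -
- % % - -
All satisfied now.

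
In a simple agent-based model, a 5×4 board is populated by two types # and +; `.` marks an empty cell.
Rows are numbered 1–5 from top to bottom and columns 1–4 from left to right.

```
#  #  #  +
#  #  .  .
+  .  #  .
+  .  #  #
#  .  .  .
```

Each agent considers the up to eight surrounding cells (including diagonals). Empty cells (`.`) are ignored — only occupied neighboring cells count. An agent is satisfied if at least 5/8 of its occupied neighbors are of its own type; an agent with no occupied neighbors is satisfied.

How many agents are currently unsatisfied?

4

(1,1)# 3/3 ✓
(1,2)# 4/4 ✓
(1,3)# 2/3 ✓
(1,4)+ 0/1 ✗
(2,1)# 3/4 ✓
(2,2)# 5/6 ✓
(3,1)+ 1/3 ✗
(3,3)# 3/3 ✓
(4,1)+ 1/2 ✗
(4,3)# 2/2 ✓
(4,4)# 2/2 ✓
(5,1)# 0/1 ✗
Unsatisfied: (1,4), (3,1), (4,1), (5,1) — 4 in total.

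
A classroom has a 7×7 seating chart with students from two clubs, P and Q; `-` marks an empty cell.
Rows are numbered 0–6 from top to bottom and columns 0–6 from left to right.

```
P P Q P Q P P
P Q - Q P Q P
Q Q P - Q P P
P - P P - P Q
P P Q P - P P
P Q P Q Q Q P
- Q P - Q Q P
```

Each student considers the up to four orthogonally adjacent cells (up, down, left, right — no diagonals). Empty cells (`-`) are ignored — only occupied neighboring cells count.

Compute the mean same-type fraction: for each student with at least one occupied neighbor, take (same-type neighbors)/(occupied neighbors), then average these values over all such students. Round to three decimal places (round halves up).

Row 0: (0,0)P 2/2 · (0,1)P 1/3 · (0,2)Q 0/2 · (0,3)P 0/3 · (0,4)Q 0/3 · (0,5)P 1/3 · (0,6)P 2/2
Row 1: (1,0)P 1/3 · (1,1)Q 1/3 · (1,3)Q 0/2 · (1,4)P 0/4 · (1,5)Q 0/4 · (1,6)P 2/3
Row 2: (2,0)Q 1/3 · (2,1)Q 2/3 · (2,2)P 1/2 · (2,4)Q 0/2 · (2,5)P 2/4 · (2,6)P 2/3
Row 3: (3,0)P 1/2 · (3,2)P 2/3 · (3,3)P 2/2 · (3,5)P 2/3 · (3,6)Q 0/3
Row 4: (4,0)P 3/3 · (4,1)P 1/3 · (4,2)Q 0/4 · (4,3)P 1/3 · (4,5)P 2/3 · (4,6)P 2/3
Row 5: (5,0)P 1/2 · (5,1)Q 1/4 · (5,2)P 1/4 · (5,3)Q 1/3 · (5,4)Q 3/3 · (5,5)Q 2/4 · (5,6)P 2/3
Row 6: (6,1)Q 1/2 · (6,2)P 1/2 · (6,4)Q 2/2 · (6,5)Q 2/3 · (6,6)P 1/2
Sum over 42 students: 2/2 + 1/3 + 0/2 + 0/3 + 0/3 + 1/3 + 2/2 + 1/3 + 1/3 + 0/2 + 0/4 + 0/4 + 2/3 + 1/3 + 2/3 + 1/2 + 0/2 + 2/4 + 2/3 + 1/2 + 2/3 + 2/2 + 2/3 + 0/3 + 3/3 + 1/3 + 0/4 + 1/3 + 2/3 + 2/3 + 1/2 + 1/4 + 1/4 + 1/3 + 3/3 + 2/4 + 2/3 + 1/2 + 1/2 + 2/2 + 2/3 + 1/2 = 115/6; mean = 115/6 ÷ 42 = 115/252 = 0.456349… → 0.456.

0.456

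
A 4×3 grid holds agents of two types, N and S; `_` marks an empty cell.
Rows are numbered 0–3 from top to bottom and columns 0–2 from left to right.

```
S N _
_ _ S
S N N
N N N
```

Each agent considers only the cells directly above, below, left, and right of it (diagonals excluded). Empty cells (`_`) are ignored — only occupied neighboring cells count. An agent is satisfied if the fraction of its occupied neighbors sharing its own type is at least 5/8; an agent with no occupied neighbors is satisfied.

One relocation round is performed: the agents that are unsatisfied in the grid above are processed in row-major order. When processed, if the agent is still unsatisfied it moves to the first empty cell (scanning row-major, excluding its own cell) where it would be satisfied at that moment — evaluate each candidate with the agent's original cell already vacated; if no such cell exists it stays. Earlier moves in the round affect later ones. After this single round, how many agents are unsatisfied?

3

Initially unsatisfied (in order): (0,0), (0,1), (1,2), (2,0), (3,0).
  (0,0) → (1,0).
  (0,1): now satisfied by earlier moves; stays.
  (1,2): no empty cell satisfies it; stays.
  (2,0): no empty cell satisfies it; stays.
  (3,0): no empty cell satisfies it; stays.
Resulting grid:
_ N _
S _ S
S N N
N N N
Unsatisfied now: (1,2), (2,0), (3,0).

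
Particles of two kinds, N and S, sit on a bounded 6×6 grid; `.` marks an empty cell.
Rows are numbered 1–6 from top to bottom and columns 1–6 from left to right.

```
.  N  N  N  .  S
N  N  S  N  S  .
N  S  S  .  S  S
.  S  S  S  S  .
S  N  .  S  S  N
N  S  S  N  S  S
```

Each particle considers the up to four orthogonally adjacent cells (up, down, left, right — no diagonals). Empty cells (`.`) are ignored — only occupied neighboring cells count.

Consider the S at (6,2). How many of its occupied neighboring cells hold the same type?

1

Occupied neighbors of (6,2): (5,2)=N, (6,1)=N, (6,3)=S.
Same type (S): 1 of 3.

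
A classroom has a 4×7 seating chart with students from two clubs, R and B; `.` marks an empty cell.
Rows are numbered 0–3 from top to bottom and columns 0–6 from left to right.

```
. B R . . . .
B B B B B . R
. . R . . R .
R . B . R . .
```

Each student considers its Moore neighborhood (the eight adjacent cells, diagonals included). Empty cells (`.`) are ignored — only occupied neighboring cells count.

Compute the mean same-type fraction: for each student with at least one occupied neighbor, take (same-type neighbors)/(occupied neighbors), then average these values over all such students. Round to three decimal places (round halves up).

Row 0: (0,1)B 3/4 · (0,2)R 0/4
Row 1: (1,0)B 2/2 · (1,1)B 3/5 · (1,2)B 3/5 · (1,3)B 2/4 · (1,4)B 1/2 · (1,6)R 1/1
Row 2: (2,2)R 0/4 · (2,5)R 2/3
Row 3: (3,0)R — no occupied neighbors · (3,2)B 0/1 · (3,4)R 1/1
Sum over 12 students: 3/4 + 0/4 + 2/2 + 3/5 + 3/5 + 2/4 + 1/2 + 1/1 + 0/4 + 2/3 + 0/1 + 1/1 = 397/60; mean = 397/60 ÷ 12 = 397/720 = 0.551388… → 0.551.

0.551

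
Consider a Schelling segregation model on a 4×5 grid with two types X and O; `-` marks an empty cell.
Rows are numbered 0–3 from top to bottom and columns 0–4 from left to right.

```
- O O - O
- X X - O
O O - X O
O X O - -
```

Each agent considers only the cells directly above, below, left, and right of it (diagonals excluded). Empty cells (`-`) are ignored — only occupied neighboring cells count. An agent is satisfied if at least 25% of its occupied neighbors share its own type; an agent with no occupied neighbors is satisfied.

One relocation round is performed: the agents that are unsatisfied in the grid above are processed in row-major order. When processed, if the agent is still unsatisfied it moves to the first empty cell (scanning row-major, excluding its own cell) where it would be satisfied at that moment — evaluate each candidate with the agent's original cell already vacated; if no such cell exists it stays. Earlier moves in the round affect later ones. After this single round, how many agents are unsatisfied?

Initially unsatisfied (in order): (2,3), (3,1), (3,2).
  (2,3) → (1,0).
  (3,1) → (0,0).
  (3,2): now satisfied by earlier moves; stays.
Resulting grid:
X O O - O
X X X - O
O O - - O
O - O - -
All satisfied now.

0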